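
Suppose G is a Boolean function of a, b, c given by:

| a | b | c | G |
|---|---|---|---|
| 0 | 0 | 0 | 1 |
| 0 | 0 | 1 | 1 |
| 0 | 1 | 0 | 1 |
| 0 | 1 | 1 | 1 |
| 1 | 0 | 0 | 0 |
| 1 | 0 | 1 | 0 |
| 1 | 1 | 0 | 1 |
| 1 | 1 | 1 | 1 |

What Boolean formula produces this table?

G(a, b, c) = ¬(((a ∧ ¬b) ∧ ¬c) ∨ ((a ∧ ¬b) ∧ c))

There are just 2 zero rows: (1,0,0), (1,0,1). Their minterms are a·¬b·¬c, a·¬b·c; the OR of those covers precisely the 0-outputs, and negating it yields G.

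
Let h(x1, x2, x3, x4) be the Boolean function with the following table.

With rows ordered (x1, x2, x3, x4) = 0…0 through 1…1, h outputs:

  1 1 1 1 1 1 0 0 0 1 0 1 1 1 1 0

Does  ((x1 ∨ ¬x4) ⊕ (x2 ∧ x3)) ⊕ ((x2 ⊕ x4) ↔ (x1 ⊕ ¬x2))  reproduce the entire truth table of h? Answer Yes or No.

No

Evaluate ((x1 ∨ ¬x4) ⊕ (x2 ∧ x3)) ⊕ ((x2 ⊕ x4) ↔ (x1 ⊕ ¬x2)) on each row and compare to h:
  x1=0, x2=0, x3=0, x4=0: formula gives 1, h = 1 ✓
  x1=0, x2=0, x3=0, x4=1: formula gives 1, h = 1 ✓
  x1=0, x2=0, x3=1, x4=0: formula gives 1, h = 1 ✓
  x1=0, x2=0, x3=1, x4=1: formula gives 1, h = 1 ✓
  …
  x1=1, x2=1, x3=0, x4=0: formula gives 0, but h = 1 ✗
A single disagreement suffices: at (1,1,0,0) they differ, so the formula does not compute h.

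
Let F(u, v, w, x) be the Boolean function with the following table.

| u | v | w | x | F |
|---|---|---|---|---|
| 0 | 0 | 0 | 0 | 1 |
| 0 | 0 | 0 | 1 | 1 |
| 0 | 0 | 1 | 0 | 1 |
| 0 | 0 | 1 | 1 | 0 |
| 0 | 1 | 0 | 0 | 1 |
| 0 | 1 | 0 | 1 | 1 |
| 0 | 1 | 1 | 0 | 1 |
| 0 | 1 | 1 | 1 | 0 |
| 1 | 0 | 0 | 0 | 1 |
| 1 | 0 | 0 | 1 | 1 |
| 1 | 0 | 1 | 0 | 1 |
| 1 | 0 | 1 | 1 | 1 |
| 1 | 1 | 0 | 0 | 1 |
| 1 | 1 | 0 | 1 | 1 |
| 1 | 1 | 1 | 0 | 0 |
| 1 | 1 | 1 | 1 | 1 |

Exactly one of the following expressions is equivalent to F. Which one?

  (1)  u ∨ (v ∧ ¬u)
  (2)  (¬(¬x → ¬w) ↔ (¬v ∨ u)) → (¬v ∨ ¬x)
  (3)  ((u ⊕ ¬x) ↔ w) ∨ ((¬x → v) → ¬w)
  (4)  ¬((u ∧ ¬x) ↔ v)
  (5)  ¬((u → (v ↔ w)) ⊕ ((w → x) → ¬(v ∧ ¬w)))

(1) disagrees with F on (0,0,0,0) (formula → 0, table → 1); rule it out.
(2) disagrees with F on (0,0,1,1) (formula → 1, table → 0); rule it out.
(4) disagrees with F on (0,0,0,0) (formula → 0, table → 1); rule it out.
(5) disagrees with F on (0,0,1,1) (formula → 1, table → 0); rule it out.
(3) is the remaining candidate, and it agrees with F on all 16 inputs.

3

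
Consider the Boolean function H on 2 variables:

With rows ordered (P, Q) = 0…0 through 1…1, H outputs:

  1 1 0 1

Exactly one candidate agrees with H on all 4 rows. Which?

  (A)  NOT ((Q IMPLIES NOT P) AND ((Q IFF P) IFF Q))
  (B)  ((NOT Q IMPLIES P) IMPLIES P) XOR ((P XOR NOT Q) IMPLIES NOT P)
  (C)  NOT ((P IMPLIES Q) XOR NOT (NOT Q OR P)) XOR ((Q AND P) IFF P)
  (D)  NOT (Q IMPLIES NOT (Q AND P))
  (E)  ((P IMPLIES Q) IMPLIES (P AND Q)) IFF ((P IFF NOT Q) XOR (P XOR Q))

A

(B) fails at (0,0): the formula yields 0, H is 1.
(C) fails at (0,1): the formula yields 0, H is 1.
(D) fails at (0,0): the formula yields 0, H is 1.
(E) fails at (1,1): the formula yields 0, H is 1.
That leaves (A). Evaluating it on every row reproduces the table of H exactly.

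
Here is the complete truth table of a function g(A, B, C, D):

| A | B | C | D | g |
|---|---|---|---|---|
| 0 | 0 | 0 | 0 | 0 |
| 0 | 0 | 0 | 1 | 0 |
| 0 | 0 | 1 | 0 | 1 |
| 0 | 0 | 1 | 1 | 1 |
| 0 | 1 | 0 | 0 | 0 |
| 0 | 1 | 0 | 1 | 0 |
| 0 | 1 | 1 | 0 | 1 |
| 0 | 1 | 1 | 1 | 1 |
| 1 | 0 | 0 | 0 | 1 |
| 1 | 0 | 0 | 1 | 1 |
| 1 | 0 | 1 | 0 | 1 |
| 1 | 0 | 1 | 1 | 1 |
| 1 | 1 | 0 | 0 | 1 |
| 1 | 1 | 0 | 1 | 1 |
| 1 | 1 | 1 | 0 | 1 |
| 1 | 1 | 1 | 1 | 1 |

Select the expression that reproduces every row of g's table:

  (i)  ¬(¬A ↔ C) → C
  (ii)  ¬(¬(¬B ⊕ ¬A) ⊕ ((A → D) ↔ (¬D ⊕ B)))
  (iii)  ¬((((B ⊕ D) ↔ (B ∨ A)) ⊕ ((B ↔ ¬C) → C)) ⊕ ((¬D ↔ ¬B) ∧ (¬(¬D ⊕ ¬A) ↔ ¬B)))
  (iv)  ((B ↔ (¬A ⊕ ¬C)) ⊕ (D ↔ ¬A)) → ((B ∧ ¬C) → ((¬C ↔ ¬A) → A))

(ii) disagrees with g on (0,0,0,0) (formula → 1, table → 0); rule it out.
(iii) disagrees with g on (0,0,1,0) (formula → 0, table → 1); rule it out.
(iv) disagrees with g on (0,0,0,0) (formula → 1, table → 0); rule it out.
That leaves (i). Evaluating it on every row reproduces the table of g exactly.

i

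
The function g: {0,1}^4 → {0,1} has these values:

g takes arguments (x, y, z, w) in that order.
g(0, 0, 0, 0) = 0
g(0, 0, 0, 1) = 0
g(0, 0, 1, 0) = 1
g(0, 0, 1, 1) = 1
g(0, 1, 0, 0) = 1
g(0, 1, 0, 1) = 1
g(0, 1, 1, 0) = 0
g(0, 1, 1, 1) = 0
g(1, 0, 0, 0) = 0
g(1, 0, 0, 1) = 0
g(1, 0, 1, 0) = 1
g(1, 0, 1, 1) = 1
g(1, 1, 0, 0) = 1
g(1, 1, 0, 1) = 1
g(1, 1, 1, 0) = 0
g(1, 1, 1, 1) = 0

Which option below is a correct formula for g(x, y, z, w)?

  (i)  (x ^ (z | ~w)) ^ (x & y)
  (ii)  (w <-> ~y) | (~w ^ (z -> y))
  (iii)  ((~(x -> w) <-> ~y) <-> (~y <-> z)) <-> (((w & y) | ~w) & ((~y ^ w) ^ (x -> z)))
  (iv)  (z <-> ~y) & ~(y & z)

iv

(i) fails at (0,0,0,0): the formula yields 1, g is 0.
(ii) fails at (0,0,0,1): the formula yields 1, g is 0.
(iii) fails at (0,1,0,1): the formula yields 0, g is 1.
Only (iv) survives; checking it on all 16 rows confirms it matches g.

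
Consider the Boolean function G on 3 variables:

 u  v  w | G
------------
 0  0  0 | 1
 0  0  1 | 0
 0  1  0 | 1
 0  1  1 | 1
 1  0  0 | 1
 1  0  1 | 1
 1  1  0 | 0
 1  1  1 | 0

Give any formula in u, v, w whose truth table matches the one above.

G(u, v, w) = ¬((((¬u ∧ ¬v) ∧ w) ∨ ((u ∧ v) ∧ ¬w)) ∨ ((u ∧ v) ∧ w))

G is 0 on only 3 rows — (0,0,1), (1,1,0), (1,1,1). Writing each as a minterm (¬u·¬v·w, u·v·¬w, u·v·w) and OR-ing them characterizes exactly where G=0, so G is the negation of that disjunction.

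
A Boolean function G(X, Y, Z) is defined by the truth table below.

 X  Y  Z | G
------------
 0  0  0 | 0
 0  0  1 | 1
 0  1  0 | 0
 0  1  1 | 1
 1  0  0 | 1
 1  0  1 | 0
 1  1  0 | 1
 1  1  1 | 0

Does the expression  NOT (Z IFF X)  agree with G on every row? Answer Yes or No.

Yes

Evaluate NOT (Z IFF X) on each row and compare to G:
  X=0, Y=0, Z=0: formula gives 0, G = 0 ✓
  X=0, Y=0, Z=1: formula gives 1, G = 1 ✓
  X=0, Y=1, Z=0: formula gives 0, G = 0 ✓
  X=0, Y=1, Z=1: formula gives 1, G = 1 ✓
  X=1, Y=0, Z=0: formula gives 1, G = 1 ✓
  … (the remaining 3 rows also agree.)
Every row agrees, so the formula is equivalent.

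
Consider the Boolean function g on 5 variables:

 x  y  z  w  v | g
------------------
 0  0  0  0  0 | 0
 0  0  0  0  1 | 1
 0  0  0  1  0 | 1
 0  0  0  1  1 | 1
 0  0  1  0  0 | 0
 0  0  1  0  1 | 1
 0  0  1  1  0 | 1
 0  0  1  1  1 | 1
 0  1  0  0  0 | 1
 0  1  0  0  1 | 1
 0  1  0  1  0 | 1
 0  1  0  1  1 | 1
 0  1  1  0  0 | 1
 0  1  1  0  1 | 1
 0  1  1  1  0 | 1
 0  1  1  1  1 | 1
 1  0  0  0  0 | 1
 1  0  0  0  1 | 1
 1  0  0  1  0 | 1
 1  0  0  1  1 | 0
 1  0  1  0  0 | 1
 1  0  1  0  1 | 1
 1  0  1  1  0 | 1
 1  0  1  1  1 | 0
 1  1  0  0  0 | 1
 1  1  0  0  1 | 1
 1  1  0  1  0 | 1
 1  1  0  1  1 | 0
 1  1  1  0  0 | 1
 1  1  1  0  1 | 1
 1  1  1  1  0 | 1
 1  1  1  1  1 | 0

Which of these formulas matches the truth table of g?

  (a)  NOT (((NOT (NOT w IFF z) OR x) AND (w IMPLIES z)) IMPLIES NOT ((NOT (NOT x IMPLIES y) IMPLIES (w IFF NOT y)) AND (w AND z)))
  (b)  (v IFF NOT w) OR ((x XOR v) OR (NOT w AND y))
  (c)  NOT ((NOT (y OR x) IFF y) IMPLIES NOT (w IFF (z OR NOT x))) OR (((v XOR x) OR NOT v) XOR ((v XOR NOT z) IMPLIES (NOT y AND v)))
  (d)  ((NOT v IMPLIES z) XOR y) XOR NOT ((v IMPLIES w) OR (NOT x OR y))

(a) fails at (0,0,0,0,1): the formula yields 0, g is 1.
(c) fails at (0,0,0,0,0): the formula yields 1, g is 0.
(d) fails at (0,0,0,1,0): the formula yields 0, g is 1.
That leaves (b). Evaluating it on every row reproduces the table of g exactly.

b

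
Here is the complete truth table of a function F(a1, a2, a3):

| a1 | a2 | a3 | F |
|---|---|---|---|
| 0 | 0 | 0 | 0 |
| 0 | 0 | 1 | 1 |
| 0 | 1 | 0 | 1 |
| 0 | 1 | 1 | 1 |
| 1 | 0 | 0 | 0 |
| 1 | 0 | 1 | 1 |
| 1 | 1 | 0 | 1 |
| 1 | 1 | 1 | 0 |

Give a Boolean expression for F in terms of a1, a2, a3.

F is 0 on only 3 rows — (0,0,0), (1,0,0), (1,1,1). Writing each as a minterm (¬a1·¬a2·¬a3, a1·¬a2·¬a3, a1·a2·a3) and OR-ing them characterizes exactly where F=0, so F is the negation of that disjunction.

F(a1, a2, a3) = ¬((((¬a1 ∧ ¬a2) ∧ ¬a3) ∨ ((a1 ∧ ¬a2) ∧ ¬a3)) ∨ ((a1 ∧ a2) ∧ a3))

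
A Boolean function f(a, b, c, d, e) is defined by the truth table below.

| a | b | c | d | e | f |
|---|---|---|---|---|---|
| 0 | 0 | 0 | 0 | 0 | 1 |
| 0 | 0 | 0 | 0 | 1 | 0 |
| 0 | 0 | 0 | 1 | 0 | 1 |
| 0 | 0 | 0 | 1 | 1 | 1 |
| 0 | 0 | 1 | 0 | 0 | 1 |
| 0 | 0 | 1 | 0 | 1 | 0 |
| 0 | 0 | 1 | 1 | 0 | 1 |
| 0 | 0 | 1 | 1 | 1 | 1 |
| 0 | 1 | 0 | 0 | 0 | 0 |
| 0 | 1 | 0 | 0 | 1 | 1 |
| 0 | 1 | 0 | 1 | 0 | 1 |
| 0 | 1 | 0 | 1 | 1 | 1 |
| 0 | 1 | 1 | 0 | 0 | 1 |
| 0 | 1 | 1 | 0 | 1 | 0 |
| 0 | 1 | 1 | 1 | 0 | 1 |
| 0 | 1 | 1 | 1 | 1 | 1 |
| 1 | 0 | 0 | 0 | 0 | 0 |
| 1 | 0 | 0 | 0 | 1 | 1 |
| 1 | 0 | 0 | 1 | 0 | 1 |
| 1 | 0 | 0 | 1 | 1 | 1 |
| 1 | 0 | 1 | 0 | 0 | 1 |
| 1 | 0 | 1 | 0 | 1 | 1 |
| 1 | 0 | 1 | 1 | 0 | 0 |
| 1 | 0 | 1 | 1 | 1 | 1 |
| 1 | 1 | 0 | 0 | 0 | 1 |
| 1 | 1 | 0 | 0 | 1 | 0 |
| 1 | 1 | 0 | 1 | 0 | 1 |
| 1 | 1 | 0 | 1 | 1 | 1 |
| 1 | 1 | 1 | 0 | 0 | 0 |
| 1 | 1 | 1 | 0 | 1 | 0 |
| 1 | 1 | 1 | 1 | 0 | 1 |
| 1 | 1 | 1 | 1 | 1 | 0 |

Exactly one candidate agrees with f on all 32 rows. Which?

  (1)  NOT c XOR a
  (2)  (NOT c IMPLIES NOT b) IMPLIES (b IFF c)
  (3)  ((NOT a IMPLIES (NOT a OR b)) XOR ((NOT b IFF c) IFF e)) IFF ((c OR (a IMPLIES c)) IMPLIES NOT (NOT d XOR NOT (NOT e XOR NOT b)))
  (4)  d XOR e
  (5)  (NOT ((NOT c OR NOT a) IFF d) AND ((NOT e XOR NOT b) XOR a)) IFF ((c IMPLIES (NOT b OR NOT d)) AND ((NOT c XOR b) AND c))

5

(1): at (0,0,0,0,1) it gives 1, but f = 0 — eliminated.
(2): at (0,0,0,0,1) it gives 1, but f = 0 — eliminated.
(3): at (0,0,0,0,0) it gives 0, but f = 1 — eliminated.
(4): at (0,0,0,0,0) it gives 0, but f = 1 — eliminated.
(5) is the remaining candidate, and it agrees with f on all 32 inputs.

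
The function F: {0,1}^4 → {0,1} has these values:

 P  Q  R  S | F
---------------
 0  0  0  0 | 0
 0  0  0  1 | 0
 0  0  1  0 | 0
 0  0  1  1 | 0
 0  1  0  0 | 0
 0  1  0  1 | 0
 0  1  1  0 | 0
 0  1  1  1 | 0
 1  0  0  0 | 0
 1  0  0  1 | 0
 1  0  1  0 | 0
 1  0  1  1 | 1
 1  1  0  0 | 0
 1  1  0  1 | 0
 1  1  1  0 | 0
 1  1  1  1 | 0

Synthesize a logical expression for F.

F is 1 on exactly one input, (1,0,1,1), whose minterm is P·¬Q·R·S. So F is just that conjunction.

F(P, Q, R, S) = ((P & ~Q) & R) & S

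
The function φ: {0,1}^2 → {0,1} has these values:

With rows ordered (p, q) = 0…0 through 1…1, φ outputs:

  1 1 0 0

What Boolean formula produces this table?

The output is the negation of p.

φ(p, q) = ¬p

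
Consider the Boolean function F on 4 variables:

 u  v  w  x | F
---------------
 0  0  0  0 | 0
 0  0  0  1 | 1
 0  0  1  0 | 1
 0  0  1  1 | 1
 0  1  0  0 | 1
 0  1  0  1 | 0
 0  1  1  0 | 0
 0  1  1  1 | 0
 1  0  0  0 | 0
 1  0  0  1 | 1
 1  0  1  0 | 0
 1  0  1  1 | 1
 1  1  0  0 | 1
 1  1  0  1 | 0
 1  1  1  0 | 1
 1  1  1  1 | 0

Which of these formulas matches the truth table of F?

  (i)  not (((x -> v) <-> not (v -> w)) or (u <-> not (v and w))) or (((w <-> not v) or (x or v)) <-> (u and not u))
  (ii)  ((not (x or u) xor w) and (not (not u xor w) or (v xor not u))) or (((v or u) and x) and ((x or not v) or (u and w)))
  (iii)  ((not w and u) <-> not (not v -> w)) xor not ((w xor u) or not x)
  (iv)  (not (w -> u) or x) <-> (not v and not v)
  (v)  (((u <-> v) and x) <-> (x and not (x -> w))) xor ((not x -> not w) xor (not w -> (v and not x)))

(i) disagrees with F on (0,0,0,0) (formula → 1, table → 0); rule it out.
(ii) disagrees with F on (0,0,0,0) (formula → 1, table → 0); rule it out.
(iii) disagrees with F on (0,1,1,0) (formula → 1, table → 0); rule it out.
(v) disagrees with F on (0,0,0,1) (formula → 0, table → 1); rule it out.
Only (iv) survives; checking it on all 16 rows confirms it matches F.

iv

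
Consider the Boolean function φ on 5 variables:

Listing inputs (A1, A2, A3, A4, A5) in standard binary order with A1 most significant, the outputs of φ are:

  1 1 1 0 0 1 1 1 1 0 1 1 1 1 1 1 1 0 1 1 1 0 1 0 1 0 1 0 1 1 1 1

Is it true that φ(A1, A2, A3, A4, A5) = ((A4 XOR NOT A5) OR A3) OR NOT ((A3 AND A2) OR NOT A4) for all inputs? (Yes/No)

Evaluate ((A4 XOR NOT A5) OR A3) OR NOT ((A3 AND A2) OR NOT A4) on each row and compare to φ:
  A1=0, A2=0, A3=0, A4=0, A5=0: formula gives 1, φ = 1 ✓
  A1=0, A2=0, A3=0, A4=0, A5=1: formula gives 0, but φ = 1 ✗
Row (0,0,0,0,1) is a counterexample, so the formula is not equivalent to φ.

No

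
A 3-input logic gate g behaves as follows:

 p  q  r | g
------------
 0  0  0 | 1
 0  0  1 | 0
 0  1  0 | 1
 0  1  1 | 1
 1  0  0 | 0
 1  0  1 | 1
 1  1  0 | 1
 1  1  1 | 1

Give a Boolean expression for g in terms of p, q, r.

The 0-rows are (0,0,1), (1,0,0). Take each as a conjunction (¬p·¬q·r, p·¬q·¬r), form their disjunction, and complement — that gives a formula that is 1 everywhere g is.

g(p, q, r) = (((p' · q') · r) + ((p · q') · r'))'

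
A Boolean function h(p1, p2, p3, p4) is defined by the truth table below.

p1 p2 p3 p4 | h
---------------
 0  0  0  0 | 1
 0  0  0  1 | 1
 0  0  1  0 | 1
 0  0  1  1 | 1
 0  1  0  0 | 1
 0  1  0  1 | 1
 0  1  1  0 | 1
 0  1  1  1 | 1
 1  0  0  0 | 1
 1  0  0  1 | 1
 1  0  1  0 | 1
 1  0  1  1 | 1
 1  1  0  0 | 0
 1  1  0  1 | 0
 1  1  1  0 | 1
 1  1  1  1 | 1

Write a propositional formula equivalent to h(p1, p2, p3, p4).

h(p1, p2, p3, p4) = NOT ((((p1 AND p2) AND NOT p3) AND NOT p4) OR (((p1 AND p2) AND NOT p3) AND p4))

h is 0 on only 2 rows — (1,1,0,0), (1,1,0,1). Writing each as a minterm (p1·p2·¬p3·¬p4, p1·p2·¬p3·p4) and OR-ing them characterizes exactly where h=0, so h is the negation of that disjunction.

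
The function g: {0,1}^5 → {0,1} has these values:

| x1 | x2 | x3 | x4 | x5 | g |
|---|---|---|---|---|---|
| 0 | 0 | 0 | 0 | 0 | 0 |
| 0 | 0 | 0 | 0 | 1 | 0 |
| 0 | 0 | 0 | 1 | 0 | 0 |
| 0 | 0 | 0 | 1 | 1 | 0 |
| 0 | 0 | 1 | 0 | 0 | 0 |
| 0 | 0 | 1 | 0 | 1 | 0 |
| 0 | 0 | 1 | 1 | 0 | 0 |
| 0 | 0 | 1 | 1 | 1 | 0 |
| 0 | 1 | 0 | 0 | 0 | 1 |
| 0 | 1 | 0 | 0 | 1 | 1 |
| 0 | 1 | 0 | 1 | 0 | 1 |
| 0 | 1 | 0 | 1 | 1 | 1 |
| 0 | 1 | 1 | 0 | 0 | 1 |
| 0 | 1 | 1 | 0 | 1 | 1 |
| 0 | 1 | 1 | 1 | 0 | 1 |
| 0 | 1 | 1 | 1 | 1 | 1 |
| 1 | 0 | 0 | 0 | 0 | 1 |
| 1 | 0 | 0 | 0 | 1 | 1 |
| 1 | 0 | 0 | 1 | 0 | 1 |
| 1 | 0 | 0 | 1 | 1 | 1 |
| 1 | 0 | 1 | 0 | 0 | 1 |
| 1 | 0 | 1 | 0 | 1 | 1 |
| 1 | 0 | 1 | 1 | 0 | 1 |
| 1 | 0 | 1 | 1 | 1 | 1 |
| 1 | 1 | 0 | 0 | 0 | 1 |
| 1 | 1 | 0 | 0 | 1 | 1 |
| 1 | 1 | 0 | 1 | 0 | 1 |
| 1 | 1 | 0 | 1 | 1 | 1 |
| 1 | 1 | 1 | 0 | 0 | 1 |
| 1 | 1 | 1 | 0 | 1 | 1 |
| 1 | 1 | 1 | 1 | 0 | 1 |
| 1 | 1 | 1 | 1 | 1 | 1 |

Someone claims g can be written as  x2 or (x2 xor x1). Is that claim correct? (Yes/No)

Yes

Evaluate x2 or (x2 xor x1) on each row and compare to g:
  x1=0, x2=0, x3=0, x4=0, x5=0: formula gives 0, g = 0 ✓
  x1=0, x2=0, x3=0, x4=0, x5=1: formula gives 0, g = 0 ✓
  x1=0, x2=0, x3=0, x4=1, x5=0: formula gives 0, g = 0 ✓
  x1=0, x2=0, x3=0, x4=1, x5=1: formula gives 0, g = 0 ✓
  …and likewise for the remaining 28 rows.
No disagreement on any input; they are logically equivalent.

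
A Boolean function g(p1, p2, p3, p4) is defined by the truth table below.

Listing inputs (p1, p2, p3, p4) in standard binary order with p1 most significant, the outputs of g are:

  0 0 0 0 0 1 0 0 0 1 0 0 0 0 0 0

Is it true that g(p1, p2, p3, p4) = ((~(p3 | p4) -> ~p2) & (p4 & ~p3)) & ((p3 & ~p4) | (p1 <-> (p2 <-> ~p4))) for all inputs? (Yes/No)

Yes

Check the formula against g row by row:
  p1=0, p2=0, p3=0, p4=0: formula gives 0, g = 0 ✓
  p1=0, p2=0, p3=0, p4=1: formula gives 0, g = 0 ✓
  p1=0, p2=0, p3=1, p4=0: formula gives 0, g = 0 ✓
  p1=0, p2=0, p3=1, p4=1: formula gives 0, g = 0 ✓
  … (the remaining 12 rows also agree.)
Every row agrees, so the formula is equivalent.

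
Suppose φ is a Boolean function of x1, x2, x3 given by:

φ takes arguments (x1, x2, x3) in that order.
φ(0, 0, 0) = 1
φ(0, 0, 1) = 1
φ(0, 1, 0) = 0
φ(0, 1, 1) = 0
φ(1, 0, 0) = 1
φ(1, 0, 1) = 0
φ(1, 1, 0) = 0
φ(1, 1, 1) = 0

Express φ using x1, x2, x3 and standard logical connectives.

φ(x1, x2, x3) = (((not x1 and not x2) and not x3) or ((not x1 and not x2) and x3)) or ((x1 and not x2) and not x3)

φ=1 on 3 inputs: (0,0,0), (0,0,1), (1,0,0). Reading each as a conjunction of literals (¬x1·¬x2·¬x3, ¬x1·¬x2·x3, x1·¬x2·¬x3) and taking the OR gives the canonical DNF.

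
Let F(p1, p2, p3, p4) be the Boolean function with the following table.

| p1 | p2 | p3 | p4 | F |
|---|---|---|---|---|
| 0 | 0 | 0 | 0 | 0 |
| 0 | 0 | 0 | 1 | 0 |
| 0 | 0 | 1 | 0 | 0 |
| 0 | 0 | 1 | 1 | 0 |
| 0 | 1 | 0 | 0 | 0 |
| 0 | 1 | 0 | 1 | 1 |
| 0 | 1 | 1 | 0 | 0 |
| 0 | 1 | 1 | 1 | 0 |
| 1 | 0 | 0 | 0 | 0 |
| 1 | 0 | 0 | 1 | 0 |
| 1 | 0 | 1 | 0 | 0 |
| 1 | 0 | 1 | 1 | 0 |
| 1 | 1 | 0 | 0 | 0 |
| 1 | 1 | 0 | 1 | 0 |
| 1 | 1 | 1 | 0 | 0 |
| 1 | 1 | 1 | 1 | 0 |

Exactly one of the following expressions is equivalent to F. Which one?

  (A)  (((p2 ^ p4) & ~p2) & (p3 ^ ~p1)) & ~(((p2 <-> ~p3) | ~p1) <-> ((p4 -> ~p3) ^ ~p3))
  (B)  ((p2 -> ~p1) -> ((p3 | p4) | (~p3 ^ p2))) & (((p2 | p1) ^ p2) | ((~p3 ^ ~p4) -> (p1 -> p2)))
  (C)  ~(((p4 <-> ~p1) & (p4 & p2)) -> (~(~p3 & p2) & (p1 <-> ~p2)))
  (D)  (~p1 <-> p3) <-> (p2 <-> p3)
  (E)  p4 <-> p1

C

(A): at (0,0,0,1) it gives 1, but F = 0 — eliminated.
(B): at (0,0,0,0) it gives 1, but F = 0 — eliminated.
(D): at (0,1,0,0) it gives 1, but F = 0 — eliminated.
(E): at (0,0,0,0) it gives 1, but F = 0 — eliminated.
Only (C) survives; checking it on all 16 rows confirms it matches F.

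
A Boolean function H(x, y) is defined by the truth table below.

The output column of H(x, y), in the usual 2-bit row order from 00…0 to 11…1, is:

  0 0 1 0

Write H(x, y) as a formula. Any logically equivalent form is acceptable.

Only row (1,0) gives 1. That row's minterm x·¬y is H directly.

H(x, y) = x and not y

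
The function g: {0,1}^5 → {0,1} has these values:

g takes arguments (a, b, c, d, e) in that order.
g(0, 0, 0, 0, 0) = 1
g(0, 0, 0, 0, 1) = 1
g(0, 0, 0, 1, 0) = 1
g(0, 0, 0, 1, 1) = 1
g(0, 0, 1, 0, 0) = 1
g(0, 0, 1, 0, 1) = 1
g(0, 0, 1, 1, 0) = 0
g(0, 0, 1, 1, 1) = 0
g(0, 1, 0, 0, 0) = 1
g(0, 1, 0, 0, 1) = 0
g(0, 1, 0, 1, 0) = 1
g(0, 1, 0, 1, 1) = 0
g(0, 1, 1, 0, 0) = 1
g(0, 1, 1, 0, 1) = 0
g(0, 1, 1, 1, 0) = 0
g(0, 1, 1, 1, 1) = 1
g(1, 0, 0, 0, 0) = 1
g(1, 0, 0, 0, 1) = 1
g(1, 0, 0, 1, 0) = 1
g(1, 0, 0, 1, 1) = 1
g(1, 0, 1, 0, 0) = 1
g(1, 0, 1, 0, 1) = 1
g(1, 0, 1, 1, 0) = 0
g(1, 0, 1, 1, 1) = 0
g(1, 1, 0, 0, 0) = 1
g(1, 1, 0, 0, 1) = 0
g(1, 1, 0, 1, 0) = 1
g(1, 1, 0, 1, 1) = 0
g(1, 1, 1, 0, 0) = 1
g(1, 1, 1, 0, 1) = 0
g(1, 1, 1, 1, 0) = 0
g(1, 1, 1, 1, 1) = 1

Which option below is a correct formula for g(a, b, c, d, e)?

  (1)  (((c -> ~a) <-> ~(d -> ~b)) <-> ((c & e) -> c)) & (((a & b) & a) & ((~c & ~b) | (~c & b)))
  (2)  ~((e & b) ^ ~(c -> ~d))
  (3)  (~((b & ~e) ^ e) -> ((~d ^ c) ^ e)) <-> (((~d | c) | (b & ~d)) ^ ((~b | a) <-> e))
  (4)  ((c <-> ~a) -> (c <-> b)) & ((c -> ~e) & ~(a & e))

(1) fails at (0,0,0,0,0): the formula yields 0, g is 1.
(3) fails at (0,0,0,0,1): the formula yields 0, g is 1.
(4) fails at (0,0,1,0,0): the formula yields 0, g is 1.
Only (2) survives; checking it on all 32 rows confirms it matches g.

2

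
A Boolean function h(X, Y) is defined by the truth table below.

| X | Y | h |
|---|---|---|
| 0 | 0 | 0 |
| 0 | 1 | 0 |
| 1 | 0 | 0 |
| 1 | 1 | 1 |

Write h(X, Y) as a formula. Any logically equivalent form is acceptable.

h(X, Y) = X & Y

The output is 1 only when every input is 1 — the AND of all inputs.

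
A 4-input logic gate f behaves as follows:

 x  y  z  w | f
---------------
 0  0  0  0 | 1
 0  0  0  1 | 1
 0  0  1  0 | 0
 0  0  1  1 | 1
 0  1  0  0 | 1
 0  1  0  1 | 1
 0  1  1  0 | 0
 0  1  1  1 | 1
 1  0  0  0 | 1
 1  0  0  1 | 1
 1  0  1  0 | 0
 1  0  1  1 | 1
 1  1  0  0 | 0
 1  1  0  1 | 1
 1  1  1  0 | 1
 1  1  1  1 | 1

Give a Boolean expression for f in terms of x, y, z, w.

f(x, y, z, w) = ((((((x' · y') · z) · w') + (((x' · y) · z) · w')) + (((x · y') · z) · w')) + (((x · y) · z') · w'))'

The 0-rows are (0,0,1,0), (0,1,1,0), (1,0,1,0), (1,1,0,0). Take each as a conjunction (¬x·¬y·z·¬w, ¬x·y·z·¬w, x·¬y·z·¬w, x·y·¬z·¬w), form their disjunction, and complement — that gives a formula that is 1 everywhere f is.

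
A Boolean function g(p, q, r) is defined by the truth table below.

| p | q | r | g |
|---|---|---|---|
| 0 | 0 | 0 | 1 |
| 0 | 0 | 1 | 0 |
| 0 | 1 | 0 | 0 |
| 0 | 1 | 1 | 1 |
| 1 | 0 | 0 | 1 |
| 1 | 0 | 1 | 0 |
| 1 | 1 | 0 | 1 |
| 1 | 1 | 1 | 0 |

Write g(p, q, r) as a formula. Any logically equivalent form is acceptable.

g=1 on 4 inputs: (0,0,0), (0,1,1), (1,0,0), (1,1,0). Reading each as a conjunction of literals (¬p·¬q·¬r, ¬p·q·r, p·¬q·¬r, p·q·¬r) and taking the OR gives the canonical DNF.

g(p, q, r) = ((((not p and not q) and not r) or ((not p and q) and r)) or ((p and not q) and not r)) or ((p and q) and not r)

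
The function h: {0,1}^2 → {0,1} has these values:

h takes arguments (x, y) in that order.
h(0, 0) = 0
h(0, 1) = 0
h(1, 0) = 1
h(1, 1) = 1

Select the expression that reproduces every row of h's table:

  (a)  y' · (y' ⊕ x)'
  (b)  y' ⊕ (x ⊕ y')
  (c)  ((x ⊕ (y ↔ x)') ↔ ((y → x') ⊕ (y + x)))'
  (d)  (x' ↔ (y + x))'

(a) disagrees with h on (1,1) (formula → 0, table → 1); rule it out.
(c) disagrees with h on (0,0) (formula → 1, table → 0); rule it out.
(d) disagrees with h on (0,0) (formula → 1, table → 0); rule it out.
Only (b) survives; checking it on all 4 rows confirms it matches h.

b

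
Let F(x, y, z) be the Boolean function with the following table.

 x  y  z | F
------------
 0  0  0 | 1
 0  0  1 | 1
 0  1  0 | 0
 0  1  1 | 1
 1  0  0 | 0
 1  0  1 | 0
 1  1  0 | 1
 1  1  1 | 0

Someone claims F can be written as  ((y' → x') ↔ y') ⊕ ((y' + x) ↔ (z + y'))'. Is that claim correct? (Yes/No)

Yes

Evaluate ((y' → x') ↔ y') ⊕ ((y' + x) ↔ (z + y'))' on each row and compare to F:
  x=0, y=0, z=0: formula gives 1, F = 1 ✓
  x=0, y=0, z=1: formula gives 1, F = 1 ✓
  x=0, y=1, z=0: formula gives 0, F = 0 ✓
  x=0, y=1, z=1: formula gives 1, F = 1 ✓
  x=1, y=0, z=0: formula gives 0, F = 0 ✓
  … (the remaining 3 rows also agree.)
All 8 rows match — the expression computes F exactly.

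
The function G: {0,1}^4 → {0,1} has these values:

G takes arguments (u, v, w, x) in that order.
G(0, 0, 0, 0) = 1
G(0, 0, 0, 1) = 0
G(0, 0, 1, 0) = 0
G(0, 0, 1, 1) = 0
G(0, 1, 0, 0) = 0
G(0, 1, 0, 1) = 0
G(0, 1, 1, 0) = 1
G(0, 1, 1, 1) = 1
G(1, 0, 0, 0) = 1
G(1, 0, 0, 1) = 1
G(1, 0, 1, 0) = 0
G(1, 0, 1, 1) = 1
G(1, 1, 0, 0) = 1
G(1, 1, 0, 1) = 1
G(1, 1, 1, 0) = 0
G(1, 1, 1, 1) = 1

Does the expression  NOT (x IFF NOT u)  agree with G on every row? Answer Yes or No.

Check the formula against G row by row:
  u=0, v=0, w=0, x=0: formula gives 1, G = 1 ✓
  u=0, v=0, w=0, x=1: formula gives 0, G = 0 ✓
  u=0, v=0, w=1, x=0: formula gives 1, but G = 0 ✗
A single disagreement suffices: at (0,0,1,0) they differ, so the formula does not compute G.

No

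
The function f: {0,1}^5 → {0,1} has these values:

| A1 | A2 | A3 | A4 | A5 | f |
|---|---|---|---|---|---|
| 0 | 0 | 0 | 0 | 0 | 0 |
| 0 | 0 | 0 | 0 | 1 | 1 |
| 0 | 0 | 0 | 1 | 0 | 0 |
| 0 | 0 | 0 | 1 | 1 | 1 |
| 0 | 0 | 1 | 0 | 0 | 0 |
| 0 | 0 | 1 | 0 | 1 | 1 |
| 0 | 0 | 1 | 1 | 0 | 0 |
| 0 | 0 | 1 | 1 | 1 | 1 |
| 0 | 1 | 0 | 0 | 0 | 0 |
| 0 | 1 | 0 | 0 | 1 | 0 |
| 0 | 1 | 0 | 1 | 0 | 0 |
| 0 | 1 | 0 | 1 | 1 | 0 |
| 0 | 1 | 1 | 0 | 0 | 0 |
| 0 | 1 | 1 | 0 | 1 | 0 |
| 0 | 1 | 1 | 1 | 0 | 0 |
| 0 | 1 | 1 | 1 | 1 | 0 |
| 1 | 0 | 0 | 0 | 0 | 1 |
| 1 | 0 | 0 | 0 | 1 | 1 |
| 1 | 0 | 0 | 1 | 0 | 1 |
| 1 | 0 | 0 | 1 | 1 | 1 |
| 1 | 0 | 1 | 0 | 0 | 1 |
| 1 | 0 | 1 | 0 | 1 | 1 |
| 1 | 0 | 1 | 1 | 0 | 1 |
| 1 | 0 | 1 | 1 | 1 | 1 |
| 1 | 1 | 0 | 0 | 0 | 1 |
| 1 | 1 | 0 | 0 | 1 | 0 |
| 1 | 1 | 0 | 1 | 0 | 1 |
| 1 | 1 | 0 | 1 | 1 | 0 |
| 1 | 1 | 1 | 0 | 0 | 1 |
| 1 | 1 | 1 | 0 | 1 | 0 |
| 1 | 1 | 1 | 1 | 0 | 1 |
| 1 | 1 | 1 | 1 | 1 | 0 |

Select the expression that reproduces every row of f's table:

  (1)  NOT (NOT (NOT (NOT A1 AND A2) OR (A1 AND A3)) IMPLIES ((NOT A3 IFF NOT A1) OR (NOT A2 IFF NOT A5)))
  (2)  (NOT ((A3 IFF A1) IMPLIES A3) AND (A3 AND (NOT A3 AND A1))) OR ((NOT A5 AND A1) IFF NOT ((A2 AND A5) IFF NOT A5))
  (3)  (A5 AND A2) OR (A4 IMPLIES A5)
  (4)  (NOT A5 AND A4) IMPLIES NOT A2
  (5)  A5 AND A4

(1) disagrees with f on (0,0,0,0,1) (formula → 0, table → 1); rule it out.
(3) disagrees with f on (0,0,0,0,0) (formula → 1, table → 0); rule it out.
(4) disagrees with f on (0,0,0,0,0) (formula → 1, table → 0); rule it out.
(5) disagrees with f on (0,0,0,0,1) (formula → 0, table → 1); rule it out.
(2) is the remaining candidate, and it agrees with f on all 32 inputs.

2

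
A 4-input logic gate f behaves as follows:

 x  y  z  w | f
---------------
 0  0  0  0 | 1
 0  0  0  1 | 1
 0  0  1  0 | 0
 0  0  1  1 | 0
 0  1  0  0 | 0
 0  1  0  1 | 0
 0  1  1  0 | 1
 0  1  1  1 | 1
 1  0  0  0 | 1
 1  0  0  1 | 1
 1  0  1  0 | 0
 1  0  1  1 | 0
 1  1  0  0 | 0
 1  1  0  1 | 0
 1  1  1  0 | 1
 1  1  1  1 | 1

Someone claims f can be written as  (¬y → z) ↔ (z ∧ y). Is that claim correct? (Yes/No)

Check the formula against f row by row:
  x=0, y=0, z=0, w=0: formula gives 1, f = 1 ✓
  x=0, y=0, z=0, w=1: formula gives 1, f = 1 ✓
  x=0, y=0, z=1, w=0: formula gives 0, f = 0 ✓
  x=0, y=0, z=1, w=1: formula gives 0, f = 0 ✓
  … (the remaining 12 rows also agree.)
No disagreement on any input; they are logically equivalent.

Yes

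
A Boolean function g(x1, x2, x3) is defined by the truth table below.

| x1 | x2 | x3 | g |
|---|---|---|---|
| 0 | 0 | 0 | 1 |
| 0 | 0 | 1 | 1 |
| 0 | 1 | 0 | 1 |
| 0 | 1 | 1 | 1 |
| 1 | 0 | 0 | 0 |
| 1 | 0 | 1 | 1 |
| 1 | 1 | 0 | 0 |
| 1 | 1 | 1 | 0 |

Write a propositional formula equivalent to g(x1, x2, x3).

g(x1, x2, x3) = not ((((x1 and not x2) and not x3) or ((x1 and x2) and not x3)) or ((x1 and x2) and x3))

g is 0 on only 3 rows — (1,0,0), (1,1,0), (1,1,1). Writing each as a minterm (x1·¬x2·¬x3, x1·x2·¬x3, x1·x2·x3) and OR-ing them characterizes exactly where g=0, so g is the negation of that disjunction.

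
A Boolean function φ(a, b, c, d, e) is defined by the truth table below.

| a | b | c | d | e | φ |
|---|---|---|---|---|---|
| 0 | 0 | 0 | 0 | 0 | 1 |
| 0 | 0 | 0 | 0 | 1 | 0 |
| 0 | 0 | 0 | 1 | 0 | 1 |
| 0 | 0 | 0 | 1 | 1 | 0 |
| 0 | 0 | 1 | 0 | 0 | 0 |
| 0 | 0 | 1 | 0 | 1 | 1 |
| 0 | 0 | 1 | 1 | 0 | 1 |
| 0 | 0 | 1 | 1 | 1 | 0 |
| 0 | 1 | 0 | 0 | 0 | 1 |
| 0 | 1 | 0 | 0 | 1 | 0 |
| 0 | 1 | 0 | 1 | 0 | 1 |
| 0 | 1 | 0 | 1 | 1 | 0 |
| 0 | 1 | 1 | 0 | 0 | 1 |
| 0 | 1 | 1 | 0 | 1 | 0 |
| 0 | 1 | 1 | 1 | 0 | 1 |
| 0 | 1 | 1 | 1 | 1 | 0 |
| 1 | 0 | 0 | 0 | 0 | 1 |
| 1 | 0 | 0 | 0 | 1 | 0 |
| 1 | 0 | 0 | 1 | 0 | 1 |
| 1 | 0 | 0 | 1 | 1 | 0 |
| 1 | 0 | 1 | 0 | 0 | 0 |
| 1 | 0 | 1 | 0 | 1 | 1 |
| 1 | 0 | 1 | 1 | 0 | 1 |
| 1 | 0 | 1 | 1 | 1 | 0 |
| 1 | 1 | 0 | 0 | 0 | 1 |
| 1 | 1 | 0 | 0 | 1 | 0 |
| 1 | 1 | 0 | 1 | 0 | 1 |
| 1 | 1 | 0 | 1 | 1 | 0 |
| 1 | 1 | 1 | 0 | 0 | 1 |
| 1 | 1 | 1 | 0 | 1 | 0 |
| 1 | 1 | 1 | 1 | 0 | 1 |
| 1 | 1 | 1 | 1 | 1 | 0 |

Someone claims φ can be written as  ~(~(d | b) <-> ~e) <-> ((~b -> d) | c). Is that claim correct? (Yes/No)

Evaluate ~(~(d | b) <-> ~e) <-> ((~b -> d) | c) on each row and compare to φ:
  a=0, b=0, c=0, d=0, e=0: formula gives 1, φ = 1 ✓
  a=0, b=0, c=0, d=0, e=1: formula gives 0, φ = 0 ✓
  a=0, b=0, c=0, d=1, e=0: formula gives 1, φ = 1 ✓
  a=0, b=0, c=0, d=1, e=1: formula gives 0, φ = 0 ✓
  … (the remaining 28 rows also agree.)
Every row agrees, so the formula is equivalent.

Yes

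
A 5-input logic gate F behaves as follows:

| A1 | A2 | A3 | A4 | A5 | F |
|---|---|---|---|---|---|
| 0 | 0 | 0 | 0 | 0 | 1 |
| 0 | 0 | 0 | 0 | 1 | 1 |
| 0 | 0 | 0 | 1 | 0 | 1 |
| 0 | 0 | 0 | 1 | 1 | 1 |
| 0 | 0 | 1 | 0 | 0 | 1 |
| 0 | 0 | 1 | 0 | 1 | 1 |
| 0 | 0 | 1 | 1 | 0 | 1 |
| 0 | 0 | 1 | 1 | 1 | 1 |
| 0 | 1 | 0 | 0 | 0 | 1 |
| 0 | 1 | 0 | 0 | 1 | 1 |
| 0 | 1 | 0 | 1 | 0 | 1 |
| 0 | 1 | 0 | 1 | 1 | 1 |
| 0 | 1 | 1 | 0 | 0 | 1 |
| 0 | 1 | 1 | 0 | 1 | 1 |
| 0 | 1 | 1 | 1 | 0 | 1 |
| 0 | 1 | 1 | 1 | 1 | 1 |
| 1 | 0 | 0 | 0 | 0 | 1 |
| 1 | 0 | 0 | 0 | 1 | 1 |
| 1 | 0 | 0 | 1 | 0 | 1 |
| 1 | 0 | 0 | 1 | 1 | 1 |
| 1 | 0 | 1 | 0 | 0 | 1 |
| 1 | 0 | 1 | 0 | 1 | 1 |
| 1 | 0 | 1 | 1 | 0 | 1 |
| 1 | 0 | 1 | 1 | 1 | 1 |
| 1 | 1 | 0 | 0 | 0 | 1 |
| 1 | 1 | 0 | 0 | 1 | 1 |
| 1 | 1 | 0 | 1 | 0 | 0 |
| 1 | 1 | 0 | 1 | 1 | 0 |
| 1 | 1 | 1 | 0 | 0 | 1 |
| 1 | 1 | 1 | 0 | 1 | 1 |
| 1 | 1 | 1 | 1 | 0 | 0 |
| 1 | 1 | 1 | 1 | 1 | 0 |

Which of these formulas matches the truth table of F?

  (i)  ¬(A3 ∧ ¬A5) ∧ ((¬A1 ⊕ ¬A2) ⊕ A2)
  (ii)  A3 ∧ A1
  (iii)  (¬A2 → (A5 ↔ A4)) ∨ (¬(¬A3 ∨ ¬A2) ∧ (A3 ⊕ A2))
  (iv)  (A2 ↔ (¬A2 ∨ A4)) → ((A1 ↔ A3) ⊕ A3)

iv

(i): at (0,0,0,0,0) it gives 0, but F = 1 — eliminated.
(ii): at (0,0,0,0,0) it gives 0, but F = 1 — eliminated.
(iii): at (0,0,0,0,1) it gives 0, but F = 1 — eliminated.
That leaves (iv). Evaluating it on every row reproduces the table of F exactly.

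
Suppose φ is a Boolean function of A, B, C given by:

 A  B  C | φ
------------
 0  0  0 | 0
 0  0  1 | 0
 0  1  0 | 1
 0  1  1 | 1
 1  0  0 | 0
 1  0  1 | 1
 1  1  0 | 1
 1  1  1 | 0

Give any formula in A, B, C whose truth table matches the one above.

φ(A, B, C) = ((((A' · B) · C') + ((A' · B) · C)) + ((A · B') · C)) + ((A · B) · C')

The 1-rows are (0,1,0), (0,1,1), (1,0,1), (1,1,0). Each contributes one minterm — ¬A·B·¬C; ¬A·B·C; A·¬B·C; A·B·¬C — and their disjunction is a sum-of-products form of φ.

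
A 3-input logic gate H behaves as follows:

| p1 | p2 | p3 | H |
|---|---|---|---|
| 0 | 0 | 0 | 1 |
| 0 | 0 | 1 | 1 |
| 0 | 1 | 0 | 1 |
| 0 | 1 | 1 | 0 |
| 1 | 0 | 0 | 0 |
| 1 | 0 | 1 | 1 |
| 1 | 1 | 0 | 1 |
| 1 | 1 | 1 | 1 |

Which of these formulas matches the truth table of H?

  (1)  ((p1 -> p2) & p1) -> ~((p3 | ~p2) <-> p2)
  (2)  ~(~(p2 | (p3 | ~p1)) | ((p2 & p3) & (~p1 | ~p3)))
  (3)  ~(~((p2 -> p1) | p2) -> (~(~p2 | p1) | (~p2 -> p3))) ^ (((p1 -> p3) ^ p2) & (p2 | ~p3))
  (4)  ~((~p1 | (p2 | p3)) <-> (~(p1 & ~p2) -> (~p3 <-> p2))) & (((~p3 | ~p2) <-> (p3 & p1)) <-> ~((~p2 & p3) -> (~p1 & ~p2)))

(1): at (0,1,1) it gives 1, but H = 0 — eliminated.
(3): at (0,0,1) it gives 0, but H = 1 — eliminated.
(4): at (0,0,1) it gives 0, but H = 1 — eliminated.
Only (2) survives; checking it on all 8 rows confirms it matches H.

2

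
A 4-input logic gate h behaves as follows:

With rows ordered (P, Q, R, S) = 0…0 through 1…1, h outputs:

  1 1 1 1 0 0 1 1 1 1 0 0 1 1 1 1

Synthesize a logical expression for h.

There are just 4 zero rows: (0,1,0,0), (0,1,0,1), (1,0,1,0), (1,0,1,1). Their minterms are ¬P·Q·¬R·¬S, ¬P·Q·¬R·S, P·¬Q·R·¬S, P·¬Q·R·S; the OR of those covers precisely the 0-outputs, and negating it yields h.

h(P, Q, R, S) = not ((((((not P and Q) and not R) and not S) or (((not P and Q) and not R) and S)) or (((P and not Q) and R) and not S)) or (((P and not Q) and R) and S))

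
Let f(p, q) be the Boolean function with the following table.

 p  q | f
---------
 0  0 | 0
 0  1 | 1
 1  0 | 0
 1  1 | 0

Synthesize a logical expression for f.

f(p, q) = NOT p AND q

1 only at (0,1): NOT p AND q.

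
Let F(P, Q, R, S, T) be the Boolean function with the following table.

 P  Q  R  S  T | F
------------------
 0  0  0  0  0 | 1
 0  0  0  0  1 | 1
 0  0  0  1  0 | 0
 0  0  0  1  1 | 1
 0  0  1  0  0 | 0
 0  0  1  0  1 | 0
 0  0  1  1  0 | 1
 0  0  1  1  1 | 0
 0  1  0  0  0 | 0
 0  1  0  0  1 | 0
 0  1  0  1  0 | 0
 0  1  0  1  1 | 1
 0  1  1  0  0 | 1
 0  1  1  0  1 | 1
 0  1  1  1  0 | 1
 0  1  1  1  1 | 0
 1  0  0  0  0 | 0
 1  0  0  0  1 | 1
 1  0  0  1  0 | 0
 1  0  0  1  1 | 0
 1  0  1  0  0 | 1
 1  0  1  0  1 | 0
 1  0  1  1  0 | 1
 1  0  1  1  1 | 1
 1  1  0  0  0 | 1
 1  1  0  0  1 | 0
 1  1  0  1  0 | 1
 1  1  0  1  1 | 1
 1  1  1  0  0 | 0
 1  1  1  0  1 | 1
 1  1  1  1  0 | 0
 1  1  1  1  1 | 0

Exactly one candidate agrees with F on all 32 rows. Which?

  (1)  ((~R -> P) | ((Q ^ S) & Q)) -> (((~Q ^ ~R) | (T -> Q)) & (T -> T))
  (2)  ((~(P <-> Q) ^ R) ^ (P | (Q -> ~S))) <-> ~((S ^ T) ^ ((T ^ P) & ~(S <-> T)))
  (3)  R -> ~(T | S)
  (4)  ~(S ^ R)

2

(1) fails at (0,0,0,1,0): the formula yields 1, F is 0.
(3) fails at (0,0,0,1,0): the formula yields 1, F is 0.
(4) fails at (0,0,0,1,1): the formula yields 0, F is 1.
That leaves (2). Evaluating it on every row reproduces the table of F exactly.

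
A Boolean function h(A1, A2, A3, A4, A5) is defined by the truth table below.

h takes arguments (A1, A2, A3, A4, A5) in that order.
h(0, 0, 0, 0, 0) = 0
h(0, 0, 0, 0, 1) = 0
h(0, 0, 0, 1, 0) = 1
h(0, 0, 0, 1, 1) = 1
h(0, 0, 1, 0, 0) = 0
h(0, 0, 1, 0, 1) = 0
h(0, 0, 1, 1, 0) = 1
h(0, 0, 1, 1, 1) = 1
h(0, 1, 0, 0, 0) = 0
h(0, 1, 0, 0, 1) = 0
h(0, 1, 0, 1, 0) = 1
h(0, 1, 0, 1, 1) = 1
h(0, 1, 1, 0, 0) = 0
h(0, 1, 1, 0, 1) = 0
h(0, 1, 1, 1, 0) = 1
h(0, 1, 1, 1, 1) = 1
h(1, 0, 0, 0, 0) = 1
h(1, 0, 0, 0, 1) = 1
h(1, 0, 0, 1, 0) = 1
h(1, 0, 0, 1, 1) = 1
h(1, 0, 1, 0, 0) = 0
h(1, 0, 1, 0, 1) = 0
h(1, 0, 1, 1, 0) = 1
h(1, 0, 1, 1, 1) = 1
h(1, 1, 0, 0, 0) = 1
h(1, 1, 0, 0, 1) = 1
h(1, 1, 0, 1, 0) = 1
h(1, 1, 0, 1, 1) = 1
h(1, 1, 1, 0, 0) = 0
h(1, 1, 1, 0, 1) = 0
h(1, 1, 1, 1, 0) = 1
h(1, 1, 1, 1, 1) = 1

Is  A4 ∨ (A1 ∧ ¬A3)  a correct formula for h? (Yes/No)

Check the formula against h row by row:
  A1=0, A2=0, A3=0, A4=0, A5=0: formula gives 0, h = 0 ✓
  A1=0, A2=0, A3=0, A4=0, A5=1: formula gives 0, h = 0 ✓
  A1=0, A2=0, A3=0, A4=1, A5=0: formula gives 1, h = 1 ✓
  A1=0, A2=0, A3=0, A4=1, A5=1: formula gives 1, h = 1 ✓
  …and likewise for the remaining 28 rows.
No disagreement on any input; they are logically equivalent.

Yes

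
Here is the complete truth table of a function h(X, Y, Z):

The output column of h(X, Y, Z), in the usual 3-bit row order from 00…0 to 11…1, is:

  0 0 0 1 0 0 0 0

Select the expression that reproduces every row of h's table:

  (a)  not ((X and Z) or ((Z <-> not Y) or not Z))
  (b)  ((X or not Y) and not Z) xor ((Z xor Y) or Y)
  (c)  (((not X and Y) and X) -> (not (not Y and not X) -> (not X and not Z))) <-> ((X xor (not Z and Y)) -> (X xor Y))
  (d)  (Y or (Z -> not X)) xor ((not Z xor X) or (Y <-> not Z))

(b) fails at (0,0,0): the formula yields 1, h is 0.
(c) fails at (0,0,0): the formula yields 1, h is 0.
(d) fails at (1,0,0): the formula yields 1, h is 0.
Only (a) survives; checking it on all 8 rows confirms it matches h.

a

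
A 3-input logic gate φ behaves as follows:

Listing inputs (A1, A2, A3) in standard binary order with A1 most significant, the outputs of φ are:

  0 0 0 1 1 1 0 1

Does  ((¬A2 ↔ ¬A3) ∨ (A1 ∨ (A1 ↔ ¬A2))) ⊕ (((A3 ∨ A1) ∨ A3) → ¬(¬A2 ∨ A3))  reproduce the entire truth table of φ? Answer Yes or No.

Yes

Check the formula against φ row by row:
  A1=0, A2=0, A3=0: formula gives 0, φ = 0 ✓
  A1=0, A2=0, A3=1: formula gives 0, φ = 0 ✓
  A1=0, A2=1, A3=0: formula gives 0, φ = 0 ✓
  A1=0, A2=1, A3=1: formula gives 1, φ = 1 ✓
  A1=1, A2=0, A3=0: formula gives 1, φ = 1 ✓
  … (the remaining 3 rows also agree.)
No disagreement on any input; they are logically equivalent.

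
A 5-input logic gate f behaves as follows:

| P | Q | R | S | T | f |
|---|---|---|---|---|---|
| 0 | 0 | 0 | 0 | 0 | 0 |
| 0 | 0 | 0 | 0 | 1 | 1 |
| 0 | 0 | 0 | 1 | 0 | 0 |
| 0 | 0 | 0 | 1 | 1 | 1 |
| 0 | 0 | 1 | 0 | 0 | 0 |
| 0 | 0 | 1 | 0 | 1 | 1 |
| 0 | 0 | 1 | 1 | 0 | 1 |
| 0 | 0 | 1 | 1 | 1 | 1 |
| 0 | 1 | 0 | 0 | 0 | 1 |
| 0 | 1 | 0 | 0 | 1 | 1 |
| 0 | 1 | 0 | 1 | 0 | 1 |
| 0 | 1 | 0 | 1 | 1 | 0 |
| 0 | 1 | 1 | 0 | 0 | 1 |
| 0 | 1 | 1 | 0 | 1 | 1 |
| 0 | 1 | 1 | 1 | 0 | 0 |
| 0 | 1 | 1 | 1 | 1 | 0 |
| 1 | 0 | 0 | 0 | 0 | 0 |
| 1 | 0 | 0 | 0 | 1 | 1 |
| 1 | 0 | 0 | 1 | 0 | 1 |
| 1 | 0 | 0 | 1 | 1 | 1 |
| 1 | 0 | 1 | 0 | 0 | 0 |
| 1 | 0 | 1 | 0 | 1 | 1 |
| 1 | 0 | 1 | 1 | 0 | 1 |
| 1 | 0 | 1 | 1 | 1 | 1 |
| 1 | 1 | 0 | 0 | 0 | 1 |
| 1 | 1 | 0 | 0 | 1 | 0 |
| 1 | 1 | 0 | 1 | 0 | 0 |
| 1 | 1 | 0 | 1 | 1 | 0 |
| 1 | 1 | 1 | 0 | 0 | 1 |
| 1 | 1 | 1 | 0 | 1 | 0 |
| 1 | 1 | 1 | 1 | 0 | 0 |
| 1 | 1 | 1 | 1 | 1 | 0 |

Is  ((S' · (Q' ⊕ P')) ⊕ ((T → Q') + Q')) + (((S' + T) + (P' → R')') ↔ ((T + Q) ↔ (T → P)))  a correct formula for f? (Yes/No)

Evaluate ((S' · (Q' ⊕ P')) ⊕ ((T → Q') + Q')) + (((S' + T) + (P' → R')') ↔ ((T + Q) ↔ (T → P))) on each row and compare to f:
  P=0, Q=0, R=0, S=0, T=0: formula gives 1, but f = 0 ✗
A single disagreement suffices: at (0,0,0,0,0) they differ, so the formula does not compute f.

No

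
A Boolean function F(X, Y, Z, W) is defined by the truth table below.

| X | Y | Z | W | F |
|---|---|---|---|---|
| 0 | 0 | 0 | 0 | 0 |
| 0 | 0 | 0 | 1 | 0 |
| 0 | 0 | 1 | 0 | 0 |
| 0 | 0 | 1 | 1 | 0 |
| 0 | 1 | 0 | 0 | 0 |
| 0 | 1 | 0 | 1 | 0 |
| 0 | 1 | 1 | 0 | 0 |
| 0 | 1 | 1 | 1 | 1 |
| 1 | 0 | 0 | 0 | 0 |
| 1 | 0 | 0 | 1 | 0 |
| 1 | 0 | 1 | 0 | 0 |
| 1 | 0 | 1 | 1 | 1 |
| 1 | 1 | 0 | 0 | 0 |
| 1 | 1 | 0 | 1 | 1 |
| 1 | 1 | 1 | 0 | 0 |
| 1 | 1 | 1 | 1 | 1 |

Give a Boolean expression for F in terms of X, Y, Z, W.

Collect the rows where F=1 — (0,1,1,1), (1,0,1,1), (1,1,0,1), (1,1,1,1) — and write one minterm per row: ¬X·Y·Z·W, X·¬Y·Z·W, X·Y·¬Z·W, X·Y·Z·W. Their union (logical OR) reproduces the table exactly.

F(X, Y, Z, W) = (((((NOT X AND Y) AND Z) AND W) OR (((X AND NOT Y) AND Z) AND W)) OR (((X AND Y) AND NOT Z) AND W)) OR (((X AND Y) AND Z) AND W)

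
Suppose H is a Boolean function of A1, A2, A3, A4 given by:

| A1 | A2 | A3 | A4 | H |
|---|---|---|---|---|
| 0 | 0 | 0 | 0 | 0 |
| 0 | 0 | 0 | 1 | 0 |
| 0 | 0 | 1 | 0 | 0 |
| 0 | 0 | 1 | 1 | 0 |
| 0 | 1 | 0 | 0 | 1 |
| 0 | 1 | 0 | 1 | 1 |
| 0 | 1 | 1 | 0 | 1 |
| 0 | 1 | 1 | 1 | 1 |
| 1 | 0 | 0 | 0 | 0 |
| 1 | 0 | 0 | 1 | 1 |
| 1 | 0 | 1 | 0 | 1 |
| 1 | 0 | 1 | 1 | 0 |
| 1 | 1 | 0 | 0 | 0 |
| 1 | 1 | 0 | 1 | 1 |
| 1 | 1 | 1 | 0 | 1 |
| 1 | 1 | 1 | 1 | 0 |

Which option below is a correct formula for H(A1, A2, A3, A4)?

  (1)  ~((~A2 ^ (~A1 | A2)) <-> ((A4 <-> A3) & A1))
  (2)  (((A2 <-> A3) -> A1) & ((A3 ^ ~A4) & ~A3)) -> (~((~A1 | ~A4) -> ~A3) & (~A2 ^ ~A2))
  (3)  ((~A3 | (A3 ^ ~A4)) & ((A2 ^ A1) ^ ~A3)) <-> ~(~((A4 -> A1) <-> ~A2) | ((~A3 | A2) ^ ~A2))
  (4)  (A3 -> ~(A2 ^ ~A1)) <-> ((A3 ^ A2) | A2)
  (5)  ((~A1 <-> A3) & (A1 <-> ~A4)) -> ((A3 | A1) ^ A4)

(2) fails at (0,0,0,0): the formula yields 1, H is 0.
(3) fails at (0,0,0,0): the formula yields 1, H is 0.
(4) fails at (1,0,0,1): the formula yields 0, H is 1.
(5) fails at (0,0,0,0): the formula yields 1, H is 0.
(1) is the remaining candidate, and it agrees with H on all 16 inputs.

1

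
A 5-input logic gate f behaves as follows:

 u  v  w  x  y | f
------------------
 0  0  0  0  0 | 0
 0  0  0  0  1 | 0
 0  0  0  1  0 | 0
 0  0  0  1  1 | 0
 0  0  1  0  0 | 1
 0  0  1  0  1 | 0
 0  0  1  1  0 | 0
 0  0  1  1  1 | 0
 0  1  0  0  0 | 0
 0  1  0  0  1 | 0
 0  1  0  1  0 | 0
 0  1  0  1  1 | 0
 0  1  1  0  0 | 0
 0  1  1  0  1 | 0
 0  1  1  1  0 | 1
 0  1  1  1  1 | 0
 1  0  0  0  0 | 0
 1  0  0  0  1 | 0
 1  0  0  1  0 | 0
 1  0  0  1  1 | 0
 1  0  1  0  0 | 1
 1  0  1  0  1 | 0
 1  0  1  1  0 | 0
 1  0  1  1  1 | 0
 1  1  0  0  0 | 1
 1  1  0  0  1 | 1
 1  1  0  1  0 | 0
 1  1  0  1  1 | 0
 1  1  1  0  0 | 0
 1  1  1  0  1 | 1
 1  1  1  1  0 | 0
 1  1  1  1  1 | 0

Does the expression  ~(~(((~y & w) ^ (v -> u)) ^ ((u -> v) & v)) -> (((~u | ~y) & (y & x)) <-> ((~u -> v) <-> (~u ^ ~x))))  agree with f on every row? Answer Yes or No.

Yes

Evaluate ~(~(((~y & w) ^ (v -> u)) ^ ((u -> v) & v)) -> (((~u | ~y) & (y & x)) <-> ((~u -> v) <-> (~u ^ ~x)))) on each row and compare to f:
  u=0, v=0, w=0, x=0, y=0: formula gives 0, f = 0 ✓
  u=0, v=0, w=0, x=0, y=1: formula gives 0, f = 0 ✓
  u=0, v=0, w=0, x=1, y=0: formula gives 0, f = 0 ✓
  u=0, v=0, w=0, x=1, y=1: formula gives 0, f = 0 ✓
  … (the remaining 28 rows also agree.)
All 32 rows match — the expression computes f exactly.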